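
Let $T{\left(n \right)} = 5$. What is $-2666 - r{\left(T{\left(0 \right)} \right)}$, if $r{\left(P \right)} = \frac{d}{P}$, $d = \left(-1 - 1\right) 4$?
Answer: $- \frac{13322}{5} \approx -2664.4$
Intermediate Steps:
$d = -8$ ($d = \left(-2\right) 4 = -8$)
$r{\left(P \right)} = - \frac{8}{P}$
$-2666 - r{\left(T{\left(0 \right)} \right)} = -2666 - - \frac{8}{5} = -2666 + \frac{8}{5} = - \frac{13322}{5}$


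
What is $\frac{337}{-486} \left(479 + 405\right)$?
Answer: $- \frac{148954}{243} \approx -612.98$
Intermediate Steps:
$\frac{337}{-486} \left(479 + 405\right) = 337 \left(- \frac{1}{486}\right) 884 = \left(- \frac{337}{486}\right) 884 = - \frac{148954}{243}$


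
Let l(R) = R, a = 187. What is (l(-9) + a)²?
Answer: 31684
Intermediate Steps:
(l(-9) + a)² = (-9 + 187)² = 178² = 31684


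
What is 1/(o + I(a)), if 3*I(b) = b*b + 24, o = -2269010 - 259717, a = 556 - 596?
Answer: -3/7584557 ≈ -3.9554e-7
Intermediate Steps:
a = -40
o = -2528727
I(b) = 8 + b²/3 (I(b) = (b*b + 24)/3 = (b² + 24)/3 = (24 + b²)/3 = 8 + b²/3)
1/(o + I(a)) = 1/(-2528727 + (8 + (⅓)*(-40)²)) = 1/(-2528727 + (8 + (⅓)*1600)) = 1/(-2528727 + (8 + 1600/3)) = 1/(-2528727 + 1624/3) = 1/(-7584557/3) = -3/7584557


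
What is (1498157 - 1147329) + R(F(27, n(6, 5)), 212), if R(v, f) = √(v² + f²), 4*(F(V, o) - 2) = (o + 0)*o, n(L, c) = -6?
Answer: 350828 + √45065 ≈ 3.5104e+5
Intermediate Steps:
F(V, o) = 2 + o²/4 (F(V, o) = 2 + ((o + 0)*o)/4 = 2 + (o*o)/4 = 2 + o²/4)
R(v, f) = √(f² + v²)
(1498157 - 1147329) + R(F(27, n(6, 5)), 212) = (1498157 - 1147329) + √(212² + (2 + (¼)*(-6)²)²) = 350828 + √(44944 + (2 + (¼)*36)²) = 350828 + √(44944 + (2 + 9)²) = 350828 + √(44944 + 11²) = 350828 + √(44944 + 121) = 350828 + √45065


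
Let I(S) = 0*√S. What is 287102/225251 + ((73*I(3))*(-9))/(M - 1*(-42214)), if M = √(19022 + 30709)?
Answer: 287102/225251 ≈ 1.2746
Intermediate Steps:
M = 11*√411 (M = √49731 = 11*√411 ≈ 223.00)
I(S) = 0
287102/225251 + ((73*I(3))*(-9))/(M - 1*(-42214)) = 287102/225251 + ((73*0)*(-9))/(11*√411 - 1*(-42214)) = 287102*(1/225251) + (0*(-9))/(11*√411 + 42214) = 287102/225251 + 0/(42214 + 11*√411) = 287102/225251 + 0 = 287102/225251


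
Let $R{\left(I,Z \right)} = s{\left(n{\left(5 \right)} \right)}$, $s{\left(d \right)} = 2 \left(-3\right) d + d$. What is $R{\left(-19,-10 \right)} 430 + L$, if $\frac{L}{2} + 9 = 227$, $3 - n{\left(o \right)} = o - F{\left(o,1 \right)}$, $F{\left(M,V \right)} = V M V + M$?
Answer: $-16764$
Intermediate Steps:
$F{\left(M,V \right)} = M + M V^{2}$ ($F{\left(M,V \right)} = M V V + M = M V^{2} + M = M + M V^{2}$)
$n{\left(o \right)} = 3 + o$ ($n{\left(o \right)} = 3 - \left(o - o \left(1 + 1^{2}\right)\right) = 3 - \left(o - o \left(1 + 1\right)\right) = 3 - \left(o - o 2\right) = 3 - \left(o - 2 o\right) = 3 - - o = 3 + o$)
$L = 436$ ($L = -18 + 2 \cdot 227 = -18 + 454 = 436$)
$s{\left(d \right)} = - 5 d$ ($s{\left(d \right)} = - 6 d + d = - 5 d$)
$R{\left(I,Z \right)} = -40$ ($R{\left(I,Z \right)} = - 5 \left(3 + 5\right) = \left(-5\right) 8 = -40$)
$R{\left(-19,-10 \right)} 430 + L = \left(-40\right) 430 + 436 = -17200 + 436 = -16764$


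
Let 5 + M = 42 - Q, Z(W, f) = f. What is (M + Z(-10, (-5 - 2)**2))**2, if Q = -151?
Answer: 56169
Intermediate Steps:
M = 188 (M = -5 + (42 - 1*(-151)) = -5 + (42 + 151) = -5 + 193 = 188)
(M + Z(-10, (-5 - 2)**2))**2 = (188 + (-5 - 2)**2)**2 = (188 + (-7)**2)**2 = (188 + 49)**2 = 237**2 = 56169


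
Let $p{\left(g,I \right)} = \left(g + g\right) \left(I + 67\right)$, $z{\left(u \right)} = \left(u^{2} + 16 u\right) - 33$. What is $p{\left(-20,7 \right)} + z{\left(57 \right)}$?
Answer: $1168$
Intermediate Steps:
$z{\left(u \right)} = -33 + u^{2} + 16 u$
$p{\left(g,I \right)} = 2 g \left(67 + I\right)$
$p{\left(-20,7 \right)} + z{\left(57 \right)} = 2 \left(-20\right) \left(67 + 7\right) + \left(-33 + 57^{2} + 16 \cdot 57\right) = 2 \left(-20\right) 74 + \left(-33 + 3249 + 912\right) = -2960 + 4128 = 1168$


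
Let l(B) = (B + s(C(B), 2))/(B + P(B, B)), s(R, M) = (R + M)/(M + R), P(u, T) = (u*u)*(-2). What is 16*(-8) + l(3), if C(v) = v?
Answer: -1924/15 ≈ -128.27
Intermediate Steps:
P(u, T) = -2*u**2 (P(u, T) = u**2*(-2) = -2*u**2)
s(R, M) = 1 (s(R, M) = (M + R)/(M + R) = 1)
l(B) = (1 + B)/(B - 2*B**2) (l(B) = (B + 1)/(B - 2*B**2) = (1 + B)/(B - 2*B**2))
16*(-8) + l(3) = 16*(-8) + (-1 - 1*3)/(3*(-1 + 2*3)) = -128 + (-1 - 3)/(3*(-1 + 6)) = -128 + (1/3)*(-4)/5 = -128 + (1/3)*(1/5)*(-4) = -128 - 4/15 = -1924/15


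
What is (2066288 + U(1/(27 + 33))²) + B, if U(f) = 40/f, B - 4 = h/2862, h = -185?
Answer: 22398847519/2862 ≈ 7.8263e+6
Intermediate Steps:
B = 11263/2862 (B = 4 - 185/2862 = 11263/2862 ≈ 3.9354)
(2066288 + U(1/(27 + 33))²) + B = (2066288 + (40/(1/(27 + 33)))²) + 11263/2862 = (2066288 + (40/(1/60))²) + 11263/2862 = (2066288 + (40*60)²) + 11263/2862 = (2066288 + 2400²) + 11263/2862 = (2066288 + 5760000) + 11263/2862 = 7826288 + 11263/2862 = 22398847519/2862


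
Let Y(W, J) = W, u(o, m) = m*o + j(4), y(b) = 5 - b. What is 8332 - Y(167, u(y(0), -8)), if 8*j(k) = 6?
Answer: 8165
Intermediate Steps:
j(k) = 3/4 (j(k) = (1/8)*6 = 3/4)
u(o, m) = 3/4 + m*o (u(o, m) = m*o + 3/4 = 3/4 + m*o)
8332 - Y(167, u(y(0), -8)) = 8332 - 1*167 = 8332 - 167 = 8165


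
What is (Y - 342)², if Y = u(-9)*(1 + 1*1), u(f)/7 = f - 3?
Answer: 260100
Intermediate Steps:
u(f) = -21 + 7*f (u(f) = 7*(f - 3) = 7*(-3 + f) = -21 + 7*f)
Y = -168 (Y = (-21 + 7*(-9))*(1 + 1*1) = (-21 - 63)*(1 + 1) = -84*2 = -168)
(Y - 342)² = (-168 - 342)² = (-510)² = 260100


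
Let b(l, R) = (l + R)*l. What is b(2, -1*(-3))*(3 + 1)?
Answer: 40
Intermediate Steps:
b(l, R) = l*(R + l) (b(l, R) = (R + l)*l = l*(R + l))
b(2, -1*(-3))*(3 + 1) = (2*(-1*(-3) + 2))*(3 + 1) = (2*(3 + 2))*4 = (2*5)*4 = 10*4 = 40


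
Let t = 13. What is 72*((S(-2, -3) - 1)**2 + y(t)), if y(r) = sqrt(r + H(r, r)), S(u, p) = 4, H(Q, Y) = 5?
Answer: 648 + 216*sqrt(2) ≈ 953.47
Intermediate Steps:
y(r) = sqrt(5 + r) (y(r) = sqrt(r + 5) = sqrt(5 + r))
72*((S(-2, -3) - 1)**2 + y(t)) = 72*((4 - 1)**2 + sqrt(5 + 13)) = 72*(3**2 + sqrt(18)) = 72*(9 + 3*sqrt(2)) = 648 + 216*sqrt(2)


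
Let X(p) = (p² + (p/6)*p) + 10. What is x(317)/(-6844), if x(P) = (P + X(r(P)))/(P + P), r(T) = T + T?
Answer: -1407827/13017288 ≈ -0.10815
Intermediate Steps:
r(T) = 2*T
X(p) = 10 + 7*p²/6 (X(p) = (p² + (p*(⅙))*p) + 10 = (p² + (p/6)*p) + 10 = (p² + p²/6) + 10 = 7*p²/6 + 10 = 10 + 7*p²/6)
x(P) = (10 + P + 14*P²/3)/(2*P) (x(P) = (P + (10 + 7*(2*P)²/6))/(P + P) = (P + (10 + 7*(4*P²)/6))/((2*P)) = (P + (10 + 14*P²/3))*(1/(2*P)) = (10 + P + 14*P²/3)*(1/(2*P)) = (10 + P + 14*P²/3)/(2*P))
x(317)/(-6844) = (½ + 5/317 + (7/3)*317)/(-6844) = (½ + 5*(1/317) + 2219/3)*(-1/6844) = (½ + 5/317 + 2219/3)*(-1/6844) = (1407827/1902)*(-1/6844) = -1407827/13017288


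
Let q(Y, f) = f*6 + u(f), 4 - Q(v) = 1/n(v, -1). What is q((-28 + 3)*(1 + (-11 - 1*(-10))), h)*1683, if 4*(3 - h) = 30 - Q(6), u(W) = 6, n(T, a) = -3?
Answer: -48807/2 ≈ -24404.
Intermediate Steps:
Q(v) = 13/3 (Q(v) = 4 - 1/(-3) = 4 - 1*(-⅓) = 4 + ⅓ = 13/3)
h = -41/12 (h = 3 - (30 - 1*13/3)/4 = 3 - (30 - 13/3)/4 = 3 - ¼*77/3 = 3 - 77/12 = -41/12 ≈ -3.4167)
q(Y, f) = 6 + 6*f (q(Y, f) = f*6 + 6 = 6*f + 6 = 6 + 6*f)
q((-28 + 3)*(1 + (-11 - 1*(-10))), h)*1683 = (6 + 6*(-41/12))*1683 = (6 - 41/2)*1683 = -29/2*1683 = -48807/2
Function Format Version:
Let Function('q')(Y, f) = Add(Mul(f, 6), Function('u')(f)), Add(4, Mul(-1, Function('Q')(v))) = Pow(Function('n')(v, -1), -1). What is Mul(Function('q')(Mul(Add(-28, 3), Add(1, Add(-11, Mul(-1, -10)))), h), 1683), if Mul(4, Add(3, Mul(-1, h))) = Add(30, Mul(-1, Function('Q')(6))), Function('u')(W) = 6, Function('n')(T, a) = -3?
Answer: Rational(-48807, 2) ≈ -24404.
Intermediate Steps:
Function('Q')(v) = Rational(13, 3) (Function('Q')(v) = Add(4, Mul(-1, Pow(-3, -1))) = Add(4, Mul(-1, Rational(-1, 3))) = Add(4, Rational(1, 3)) = Rational(13, 3))
h = Rational(-41, 12) (h = Add(3, Mul(Rational(-1, 4), Add(30, Mul(-1, Rational(13, 3))))) = Add(3, Mul(Rational(-1, 4), Add(30, Rational(-13, 3)))) = Add(3, Mul(Rational(-1, 4), Rational(77, 3))) = Add(3, Rational(-77, 12)) = Rational(-41, 12) ≈ -3.4167)
Function('q')(Y, f) = Add(6, Mul(6, f)) (Function('q')(Y, f) = Add(Mul(f, 6), 6) = Add(Mul(6, f), 6) = Add(6, Mul(6, f)))
Mul(Function('q')(Mul(Add(-28, 3), Add(1, Add(-11, Mul(-1, -10)))), h), 1683) = Mul(Add(6, Mul(6, Rational(-41, 12))), 1683) = Mul(Add(6, Rational(-41, 2)), 1683) = Mul(Rational(-29, 2), 1683) = Rational(-48807, 2)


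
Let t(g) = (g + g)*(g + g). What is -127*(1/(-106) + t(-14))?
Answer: -10554081/106 ≈ -99567.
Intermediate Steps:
t(g) = 4*g**2 (t(g) = (2*g)*(2*g) = 4*g**2)
-127*(1/(-106) + t(-14)) = -127*(1/(-106) + 4*(-14)**2) = -127*(-1/106 + 4*196) = -127*(-1/106 + 784) = -127*83103/106 = -10554081/106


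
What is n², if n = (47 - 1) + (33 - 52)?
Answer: 729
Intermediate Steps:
n = 27 (n = 46 - 19 = 27)
n² = 27² = 729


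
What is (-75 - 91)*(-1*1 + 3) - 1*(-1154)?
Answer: 822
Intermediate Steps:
(-75 - 91)*(-1*1 + 3) - 1*(-1154) = -166*(-1 + 3) + 1154 = -166*2 + 1154 = -332 + 1154 = 822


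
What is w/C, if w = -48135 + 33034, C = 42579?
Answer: -15101/42579 ≈ -0.35466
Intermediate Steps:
w = -15101
w/C = -15101/42579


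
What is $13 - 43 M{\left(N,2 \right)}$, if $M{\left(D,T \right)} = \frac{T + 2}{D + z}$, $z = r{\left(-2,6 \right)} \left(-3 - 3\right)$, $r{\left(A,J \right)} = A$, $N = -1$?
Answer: $- \frac{29}{11} \approx -2.6364$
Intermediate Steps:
$z = 12$ ($z = - 2 \left(-3 - 3\right) = \left(-2\right) \left(-6\right) = 12$)
$M{\left(D,T \right)} = \frac{2 + T}{12 + D}$ ($M{\left(D,T \right)} = \frac{T + 2}{D + 12} = \frac{2 + T}{12 + D}$)
$13 - 43 M{\left(N,2 \right)} = 13 - 43 \frac{2 + 2}{12 - 1} = 13 - 43 \cdot \frac{1}{11} \cdot 4 = 13 - \frac{172}{11} = - \frac{29}{11}$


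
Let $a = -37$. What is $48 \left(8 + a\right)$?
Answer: $-1392$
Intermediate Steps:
$48 \left(8 + a\right) = 48 \left(8 - 37\right) = 48 \left(-29\right) = -1392$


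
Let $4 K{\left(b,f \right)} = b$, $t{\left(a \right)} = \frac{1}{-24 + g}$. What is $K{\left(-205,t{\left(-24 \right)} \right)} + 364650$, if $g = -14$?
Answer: $\frac{1458395}{4} \approx 3.646 \cdot 10^{5}$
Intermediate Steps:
$t{\left(a \right)} = - \frac{1}{38}$ ($t{\left(a \right)} = \frac{1}{-24 - 14} = \frac{1}{-38} = - \frac{1}{38}$)
$K{\left(b,f \right)} = \frac{b}{4}$
$K{\left(-205,t{\left(-24 \right)} \right)} + 364650 = \frac{1}{4} \left(-205\right) + 364650 = - \frac{205}{4} + 364650 = \frac{1458395}{4}$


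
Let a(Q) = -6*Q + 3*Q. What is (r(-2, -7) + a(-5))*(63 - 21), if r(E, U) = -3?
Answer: 504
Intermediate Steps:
a(Q) = -3*Q
(r(-2, -7) + a(-5))*(63 - 21) = (-3 - 3*(-5))*(63 - 21) = (-3 + 15)*42 = 12*42 = 504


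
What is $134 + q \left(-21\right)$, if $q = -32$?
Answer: $806$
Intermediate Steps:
$134 + q \left(-21\right) = 134 - -672 = 134 + 672 = 806$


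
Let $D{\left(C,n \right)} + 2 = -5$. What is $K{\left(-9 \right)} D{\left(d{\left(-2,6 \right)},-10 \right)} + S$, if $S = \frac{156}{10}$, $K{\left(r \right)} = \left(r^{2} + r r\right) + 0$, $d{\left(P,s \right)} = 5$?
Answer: $- \frac{5592}{5} \approx -1118.4$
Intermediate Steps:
$D{\left(C,n \right)} = -7$ ($D{\left(C,n \right)} = -2 - 5 = -7$)
$K{\left(r \right)} = 2 r^{2}$ ($K{\left(r \right)} = \left(r^{2} + r^{2}\right) + 0 = 2 r^{2} + 0 = 2 r^{2}$)
$S = \frac{78}{5}$ ($S = 156 \cdot \frac{1}{10} = \frac{78}{5} \approx 15.6$)
$K{\left(-9 \right)} D{\left(d{\left(-2,6 \right)},-10 \right)} + S = 2 \left(-9\right)^{2} \left(-7\right) + \frac{78}{5} = 2 \cdot 81 \left(-7\right) + \frac{78}{5} = 162 \left(-7\right) + \frac{78}{5} = -1134 + \frac{78}{5} = - \frac{5592}{5}$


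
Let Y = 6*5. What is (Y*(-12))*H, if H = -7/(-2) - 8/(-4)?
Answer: -1980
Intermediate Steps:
Y = 30
H = 11/2 (H = -7*(-1/2) - 8*(-1/4) = 7/2 + 2 = 11/2 ≈ 5.5000)
(Y*(-12))*H = (30*(-12))*(11/2) = -360*11/2 = -1980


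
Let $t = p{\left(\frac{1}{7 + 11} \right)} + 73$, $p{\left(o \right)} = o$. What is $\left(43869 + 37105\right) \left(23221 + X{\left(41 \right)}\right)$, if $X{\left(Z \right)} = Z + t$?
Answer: $\frac{17005795097}{9} \approx 1.8895 \cdot 10^{9}$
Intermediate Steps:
$t = \frac{1315}{18}$ ($t = \frac{1}{7 + 11} + 73 = \frac{1}{18} + 73 = \frac{1315}{18} \approx 73.056$)
$X{\left(Z \right)} = \frac{1315}{18} + Z$ ($X{\left(Z \right)} = Z + \frac{1315}{18} = \frac{1315}{18} + Z$)
$\left(43869 + 37105\right) \left(23221 + X{\left(41 \right)}\right) = \left(43869 + 37105\right) \left(23221 + \left(\frac{1315}{18} + 41\right)\right) = 80974 \left(23221 + \frac{2053}{18}\right) = 80974 \cdot \frac{420031}{18} = \frac{17005795097}{9}$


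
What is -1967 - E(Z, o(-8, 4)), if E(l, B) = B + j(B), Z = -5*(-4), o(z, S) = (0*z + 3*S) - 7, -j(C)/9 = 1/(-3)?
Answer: -1975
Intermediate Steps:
j(C) = 3 (j(C) = -9/(-3) = -9*(-⅓) = 3)
o(z, S) = -7 + 3*S (o(z, S) = (0 + 3*S) - 7 = 3*S - 7 = -7 + 3*S)
Z = 20
E(l, B) = 3 + B (E(l, B) = B + 3 = 3 + B)
-1967 - E(Z, o(-8, 4)) = -1967 - (3 + (-7 + 3*4)) = -1967 - (3 + (-7 + 12)) = -1967 - (3 + 5) = -1967 - 1*8 = -1967 - 8 = -1975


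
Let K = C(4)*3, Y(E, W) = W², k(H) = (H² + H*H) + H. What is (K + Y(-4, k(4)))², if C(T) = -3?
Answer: 1656369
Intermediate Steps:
k(H) = H + 2*H² (k(H) = (H² + H²) + H = 2*H² + H = H + 2*H²)
K = -9 (K = -3*3 = -9)
(K + Y(-4, k(4)))² = (-9 + (4*(1 + 2*4))²)² = (-9 + (4*(1 + 8))²)² = (-9 + (4*9)²)² = (-9 + 36²)² = (-9 + 1296)² = 1287² = 1656369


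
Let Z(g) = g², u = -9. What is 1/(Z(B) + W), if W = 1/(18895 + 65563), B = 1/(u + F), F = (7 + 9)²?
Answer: 5152698122/145467 ≈ 35422.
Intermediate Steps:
F = 256 (F = 16² = 256)
B = 1/247 (B = 1/(-9 + 256) = 1/247 ≈ 0.0040486)
W = 1/84458 ≈ 1.1840e-5
1/(Z(B) + W) = 1/((1/247)² + 1/84458) = 1/(1/61009 + 1/84458) = 1/(145467/5152698122) = 5152698122/145467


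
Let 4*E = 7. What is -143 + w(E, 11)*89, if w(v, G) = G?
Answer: 836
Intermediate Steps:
E = 7/4 (E = (¼)*7 = 7/4 ≈ 1.7500)
-143 + w(E, 11)*89 = -143 + 11*89 = -143 + 979 = 836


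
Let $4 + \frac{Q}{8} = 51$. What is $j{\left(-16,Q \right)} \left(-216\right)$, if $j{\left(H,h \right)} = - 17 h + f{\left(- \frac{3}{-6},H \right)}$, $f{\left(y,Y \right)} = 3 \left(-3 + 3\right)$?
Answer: $1380672$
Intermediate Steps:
$f{\left(y,Y \right)} = 0$ ($f{\left(y,Y \right)} = 3 \cdot 0 = 0$)
$Q = 376$ ($Q = -32 + 8 \cdot 51 = -32 + 408 = 376$)
$j{\left(H,h \right)} = - 17 h$ ($j{\left(H,h \right)} = - 17 h + 0 = - 17 h$)
$j{\left(-16,Q \right)} \left(-216\right) = \left(-17\right) 376 \left(-216\right) = \left(-6392\right) \left(-216\right) = 1380672$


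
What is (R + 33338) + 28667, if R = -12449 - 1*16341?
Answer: 33215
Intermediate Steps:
R = -28790 (R = -12449 - 16341 = -28790)
(R + 33338) + 28667 = (-28790 + 33338) + 28667 = 4548 + 28667 = 33215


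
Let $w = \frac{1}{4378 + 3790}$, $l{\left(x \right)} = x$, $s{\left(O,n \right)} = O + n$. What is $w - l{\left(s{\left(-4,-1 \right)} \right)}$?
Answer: $\frac{40841}{8168} \approx 5.0001$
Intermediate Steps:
$w = \frac{1}{8168} \approx 0.00012243$
$w - l{\left(s{\left(-4,-1 \right)} \right)} = \frac{1}{8168} - \left(-4 - 1\right) = \frac{1}{8168} - -5 = \frac{1}{8168} + 5 = \frac{40841}{8168}$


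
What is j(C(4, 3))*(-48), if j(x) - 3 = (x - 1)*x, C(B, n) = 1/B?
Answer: -135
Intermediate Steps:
j(x) = 3 + x*(-1 + x) (j(x) = 3 + (x - 1)*x = 3 + (-1 + x)*x = 3 + x*(-1 + x))
j(C(4, 3))*(-48) = (3 + (1/4)² - 1/4)*(-48) = (3 + (¼)² - 1*¼)*(-48) = (3 + 1/16 - ¼)*(-48) = (45/16)*(-48) = -135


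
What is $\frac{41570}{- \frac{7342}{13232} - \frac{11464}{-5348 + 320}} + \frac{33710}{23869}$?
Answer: $\frac{8252213903064350}{342448757821} \approx 24098.0$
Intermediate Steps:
$\frac{41570}{- \frac{7342}{13232} - \frac{11464}{-5348 + 320}} + \frac{33710}{23869} = \frac{41570}{\left(-7342\right) \frac{1}{13232} - \frac{11464}{-5028}} + 33710 \cdot \frac{1}{23869} = \frac{41570}{- \frac{3671}{6616} - - \frac{2866}{1257}} + \frac{33710}{23869} = \frac{41570}{- \frac{3671}{6616} + \frac{2866}{1257}} + \frac{33710}{23869} = \frac{41570}{\frac{14347009}{8316312}} + \frac{33710}{23869} = 41570 \cdot \frac{8316312}{14347009} + \frac{33710}{23869} = \frac{345709089840}{14347009} + \frac{33710}{23869} = \frac{8252213903064350}{342448757821}$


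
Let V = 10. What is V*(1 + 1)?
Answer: 20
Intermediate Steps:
V*(1 + 1) = 10*(1 + 1) = 10*2 = 20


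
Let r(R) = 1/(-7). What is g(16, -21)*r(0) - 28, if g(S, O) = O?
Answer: -25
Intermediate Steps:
r(R) = -⅐
g(16, -21)*r(0) - 28 = -21*(-⅐) - 28 = 3 - 28 = -25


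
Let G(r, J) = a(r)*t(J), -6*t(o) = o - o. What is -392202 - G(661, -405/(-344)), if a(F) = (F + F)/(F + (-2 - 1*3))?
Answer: -392202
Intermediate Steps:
t(o) = 0 (t(o) = -(o - o)/6 = -1/6*0 = 0)
a(F) = 2*F/(-5 + F) (a(F) = (2*F)/(F + (-2 - 3)) = (2*F)/(F - 5) = (2*F)/(-5 + F) = 2*F/(-5 + F))
G(r, J) = 0 (G(r, J) = (2*r/(-5 + r))*0 = 0)
-392202 - G(661, -405/(-344)) = -392202 - 1*0 = -392202 + 0 = -392202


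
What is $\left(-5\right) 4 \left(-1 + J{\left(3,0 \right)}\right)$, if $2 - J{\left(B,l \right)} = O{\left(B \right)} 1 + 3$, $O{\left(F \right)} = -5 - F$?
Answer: $-120$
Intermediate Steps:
$J{\left(B,l \right)} = 4 + B$ ($J{\left(B,l \right)} = 2 - \left(\left(-5 - B\right) 1 + 3\right) = 2 - \left(\left(-5 - B\right) + 3\right) = 2 - \left(-2 - B\right) = 2 + \left(2 + B\right) = 4 + B$)
$\left(-5\right) 4 \left(-1 + J{\left(3,0 \right)}\right) = \left(-5\right) 4 \left(-1 + \left(4 + 3\right)\right) = - 20 \left(-1 + 7\right) = \left(-20\right) 6 = -120$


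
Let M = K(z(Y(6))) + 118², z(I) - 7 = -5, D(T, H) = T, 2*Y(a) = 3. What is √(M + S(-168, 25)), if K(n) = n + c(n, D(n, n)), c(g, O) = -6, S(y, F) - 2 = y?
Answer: 23*√26 ≈ 117.28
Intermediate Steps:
Y(a) = 3/2 (Y(a) = (½)*3 = 3/2)
S(y, F) = 2 + y
z(I) = 2 (z(I) = 7 - 5 = 2)
K(n) = -6 + n (K(n) = n - 6 = -6 + n)
M = 13920 (M = (-6 + 2) + 118² = -4 + 13924 = 13920)
√(M + S(-168, 25)) = √(13920 + (2 - 168)) = √(13920 - 166) = √13754 = 23*√26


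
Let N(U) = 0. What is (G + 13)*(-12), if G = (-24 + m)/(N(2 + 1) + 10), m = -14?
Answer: -552/5 ≈ -110.40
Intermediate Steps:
G = -19/5 (G = (-24 - 14)/(0 + 10) = -38/10 = -38*⅒ = -19/5 ≈ -3.8000)
(G + 13)*(-12) = (-19/5 + 13)*(-12) = (46/5)*(-12) = -552/5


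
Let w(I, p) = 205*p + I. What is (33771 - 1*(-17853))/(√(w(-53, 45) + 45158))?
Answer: 8604*√54330/9055 ≈ 221.48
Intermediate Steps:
w(I, p) = I + 205*p
(33771 - 1*(-17853))/(√(w(-53, 45) + 45158)) = (33771 - 1*(-17853))/(√((-53 + 205*45) + 45158)) = (33771 + 17853)/(√((-53 + 9225) + 45158)) = 51624/(√(9172 + 45158)) = 51624/(√54330) = 51624*(√54330/54330) = 8604*√54330/9055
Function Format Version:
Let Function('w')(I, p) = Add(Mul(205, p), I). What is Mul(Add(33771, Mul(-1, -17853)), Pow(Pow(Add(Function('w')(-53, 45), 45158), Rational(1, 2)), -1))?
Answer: Mul(Rational(8604, 9055), Pow(54330, Rational(1, 2))) ≈ 221.48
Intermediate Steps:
Function('w')(I, p) = Add(I, Mul(205, p))
Mul(Add(33771, Mul(-1, -17853)), Pow(Pow(Add(Function('w')(-53, 45), 45158), Rational(1, 2)), -1)) = Mul(Add(33771, Mul(-1, -17853)), Pow(Pow(Add(Add(-53, Mul(205, 45)), 45158), Rational(1, 2)), -1)) = Mul(Add(33771, 17853), Pow(Pow(Add(Add(-53, 9225), 45158), Rational(1, 2)), -1)) = Mul(51624, Pow(Pow(Add(9172, 45158), Rational(1, 2)), -1)) = Mul(51624, Pow(Pow(54330, Rational(1, 2)), -1)) = Mul(51624, Mul(Rational(1, 54330), Pow(54330, Rational(1, 2)))) = Mul(Rational(8604, 9055), Pow(54330, Rational(1, 2)))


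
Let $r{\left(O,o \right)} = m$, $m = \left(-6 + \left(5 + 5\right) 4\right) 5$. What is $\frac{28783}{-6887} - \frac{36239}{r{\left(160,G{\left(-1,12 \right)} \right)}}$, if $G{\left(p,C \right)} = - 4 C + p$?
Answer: $- \frac{254471103}{1170790} \approx -217.35$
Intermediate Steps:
$G{\left(p,C \right)} = p - 4 C$
$m = 170$ ($m = \left(-6 + 10 \cdot 4\right) 5 = \left(-6 + 40\right) 5 = 34 \cdot 5 = 170$)
$r{\left(O,o \right)} = 170$
$\frac{28783}{-6887} - \frac{36239}{r{\left(160,G{\left(-1,12 \right)} \right)}} = \frac{28783}{-6887} - \frac{36239}{170} = 28783 \left(- \frac{1}{6887}\right) - \frac{36239}{170} = - \frac{28783}{6887} - \frac{36239}{170} = - \frac{254471103}{1170790}$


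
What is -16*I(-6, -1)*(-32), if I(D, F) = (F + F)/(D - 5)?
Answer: 1024/11 ≈ 93.091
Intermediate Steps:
I(D, F) = 2*F/(-5 + D) (I(D, F) = (2*F)/(-5 + D) = 2*F/(-5 + D))
-16*I(-6, -1)*(-32) = -32*(-1)/(-5 - 6)*(-32) = -32*(-1)/(-11)*(-32) = -32*(-1)*(-1)/11*(-32) = -16*2/11*(-32) = -32/11*(-32) = 1024/11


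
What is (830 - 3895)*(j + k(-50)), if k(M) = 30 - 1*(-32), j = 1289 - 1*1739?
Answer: 1189220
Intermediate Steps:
j = -450 (j = 1289 - 1739 = -450)
k(M) = 62 (k(M) = 30 + 32 = 62)
(830 - 3895)*(j + k(-50)) = (830 - 3895)*(-450 + 62) = -3065*(-388) = 1189220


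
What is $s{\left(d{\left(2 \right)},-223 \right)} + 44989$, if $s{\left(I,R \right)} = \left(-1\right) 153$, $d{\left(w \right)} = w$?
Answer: $44836$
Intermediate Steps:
$s{\left(I,R \right)} = -153$
$s{\left(d{\left(2 \right)},-223 \right)} + 44989 = -153 + 44989 = 44836$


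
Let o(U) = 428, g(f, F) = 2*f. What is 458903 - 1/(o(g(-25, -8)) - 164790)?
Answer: 75426214887/164362 ≈ 4.5890e+5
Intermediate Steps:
458903 - 1/(o(g(-25, -8)) - 164790) = 458903 - 1/(428 - 164790) = 458903 - 1/(-164362) = 458903 - 1*(-1/164362) = 458903 + 1/164362 = 75426214887/164362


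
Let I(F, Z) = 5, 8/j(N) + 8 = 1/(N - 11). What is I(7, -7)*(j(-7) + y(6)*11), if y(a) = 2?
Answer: 3046/29 ≈ 105.03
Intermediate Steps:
j(N) = 8/(-8 + 1/(-11 + N)) (j(N) = 8/(-8 + 1/(N - 11)) = 8/(-8 + 1/(-11 + N)))
I(7, -7)*(j(-7) + y(6)*11) = 5*(8*(11 - 1*(-7))/(-89 + 8*(-7)) + 2*11) = 5*(8*(11 + 7)/(-89 - 56) + 22) = 5*(8*18/(-145) + 22) = 5*(8*(-1/145)*18 + 22) = 5*(-144/145 + 22) = 5*(3046/145) = 3046/29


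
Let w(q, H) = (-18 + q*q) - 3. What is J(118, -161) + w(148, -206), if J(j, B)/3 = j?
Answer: 22237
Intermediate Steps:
J(j, B) = 3*j
w(q, H) = -21 + q² (w(q, H) = (-18 + q²) - 3 = -21 + q²)
J(118, -161) + w(148, -206) = 3*118 + (-21 + 148²) = 354 + (-21 + 21904) = 354 + 21883 = 22237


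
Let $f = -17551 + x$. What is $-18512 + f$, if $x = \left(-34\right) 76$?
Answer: $-38647$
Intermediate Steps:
$x = -2584$
$f = -20135$ ($f = -17551 - 2584 = -20135$)
$-18512 + f = -18512 - 20135 = -38647$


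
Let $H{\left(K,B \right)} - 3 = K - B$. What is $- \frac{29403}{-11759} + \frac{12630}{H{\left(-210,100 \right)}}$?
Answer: $- \frac{12680859}{328183} \approx -38.64$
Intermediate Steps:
$H{\left(K,B \right)} = 3 + K - B$ ($H{\left(K,B \right)} = 3 - \left(B - K\right) = 3 + K - B$)
$- \frac{29403}{-11759} + \frac{12630}{H{\left(-210,100 \right)}} = - \frac{29403}{-11759} + \frac{12630}{3 - 210 - 100} = \left(-29403\right) \left(- \frac{1}{11759}\right) + \frac{12630}{3 - 210 - 100} = \frac{2673}{1069} + \frac{12630}{-307} = \frac{2673}{1069} + 12630 \left(- \frac{1}{307}\right) = \frac{2673}{1069} - \frac{12630}{307} = - \frac{12680859}{328183}$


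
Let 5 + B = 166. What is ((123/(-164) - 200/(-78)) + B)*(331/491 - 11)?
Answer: -1650935/982 ≈ -1681.2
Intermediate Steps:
B = 161 (B = -5 + 166 = 161)
((123/(-164) - 200/(-78)) + B)*(331/491 - 11) = ((123/(-164) - 200/(-78)) + 161)*(331/491 - 11) = ((123*(-1/164) - 200*(-1/78)) + 161)*(331*(1/491) - 11) = ((-¾ + 100/39) + 161)*(331/491 - 11) = (283/156 + 161)*(-5070/491) = (25399/156)*(-5070/491) = -1650935/982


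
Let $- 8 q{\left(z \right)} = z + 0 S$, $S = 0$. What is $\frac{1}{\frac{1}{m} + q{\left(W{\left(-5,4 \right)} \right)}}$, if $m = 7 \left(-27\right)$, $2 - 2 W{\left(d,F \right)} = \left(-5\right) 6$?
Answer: $- \frac{189}{379} \approx -0.49868$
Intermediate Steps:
$W{\left(d,F \right)} = 16$ ($W{\left(d,F \right)} = 1 - \frac{\left(-5\right) 6}{2} = 1 - -15 = 1 + 15 = 16$)
$q{\left(z \right)} = - \frac{z}{8}$ ($q{\left(z \right)} = - \frac{z + 0 \cdot 0}{8} = - \frac{z + 0}{8} = - \frac{z}{8}$)
$m = -189$
$\frac{1}{\frac{1}{m} + q{\left(W{\left(-5,4 \right)} \right)}} = \frac{1}{\frac{1}{-189} - 2} = \frac{1}{- \frac{1}{189} - 2} = \frac{1}{- \frac{379}{189}} = - \frac{189}{379}$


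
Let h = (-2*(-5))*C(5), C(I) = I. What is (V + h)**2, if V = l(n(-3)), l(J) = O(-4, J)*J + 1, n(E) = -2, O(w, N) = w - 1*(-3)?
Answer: 2809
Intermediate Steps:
O(w, N) = 3 + w (O(w, N) = w + 3 = 3 + w)
l(J) = 1 - J (l(J) = (3 - 4)*J + 1 = -J + 1 = 1 - J)
V = 3 (V = 1 - 1*(-2) = 1 + 2 = 3)
h = 50 (h = -2*(-5)*5 = 10*5 = 50)
(V + h)**2 = (3 + 50)**2 = 53**2 = 2809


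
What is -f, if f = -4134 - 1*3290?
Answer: 7424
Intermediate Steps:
f = -7424 (f = -4134 - 3290 = -7424)
-f = -1*(-7424) = 7424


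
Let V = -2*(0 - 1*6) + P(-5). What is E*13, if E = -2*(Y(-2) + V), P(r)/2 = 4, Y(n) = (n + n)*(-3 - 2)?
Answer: -1040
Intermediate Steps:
Y(n) = -10*n (Y(n) = (2*n)*(-5) = -10*n)
P(r) = 8 (P(r) = 2*4 = 8)
V = 20 (V = -2*(0 - 1*6) + 8 = -2*(0 - 6) + 8 = -2*(-6) + 8 = 12 + 8 = 20)
E = -80 (E = -2*(-10*(-2) + 20) = -2*(20 + 20) = -2*40 = -80)
E*13 = -80*13 = -1040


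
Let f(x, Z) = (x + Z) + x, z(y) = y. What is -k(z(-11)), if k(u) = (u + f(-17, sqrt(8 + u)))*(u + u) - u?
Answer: -1001 + 22*I*sqrt(3) ≈ -1001.0 + 38.105*I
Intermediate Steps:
f(x, Z) = Z + 2*x (f(x, Z) = (Z + x) + x = Z + 2*x)
k(u) = -u + 2*u*(-34 + u + sqrt(8 + u)) (k(u) = (u + (sqrt(8 + u) + 2*(-17)))*(u + u) - u = (u + (sqrt(8 + u) - 34))*(2*u) - u = (u + (-34 + sqrt(8 + u)))*(2*u) - u = (-34 + u + sqrt(8 + u))*(2*u) - u = 2*u*(-34 + u + sqrt(8 + u)) - u = -u + 2*u*(-34 + u + sqrt(8 + u)))
-k(z(-11)) = -(-11)*(-69 + 2*(-11) + 2*sqrt(8 - 11)) = -(-11)*(-69 - 22 + 2*sqrt(-3)) = -(-11)*(-69 - 22 + 2*(I*sqrt(3))) = -(-11)*(-69 - 22 + 2*I*sqrt(3)) = -(-11)*(-91 + 2*I*sqrt(3)) = -(1001 - 22*I*sqrt(3)) = -1001 + 22*I*sqrt(3)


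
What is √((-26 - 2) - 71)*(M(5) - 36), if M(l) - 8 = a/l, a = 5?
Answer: -81*I*√11 ≈ -268.65*I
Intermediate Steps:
M(l) = 8 + 5/l
√((-26 - 2) - 71)*(M(5) - 36) = √((-26 - 2) - 71)*((8 + 5/5) - 36) = √(-28 - 71)*((8 + 5*(⅕)) - 36) = √(-99)*((8 + 1) - 36) = (3*I*√11)*(9 - 36) = (3*I*√11)*(-27) = -81*I*√11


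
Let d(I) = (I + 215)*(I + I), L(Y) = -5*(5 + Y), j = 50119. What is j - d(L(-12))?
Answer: 32619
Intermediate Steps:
L(Y) = -25 - 5*Y
d(I) = 2*I*(215 + I) (d(I) = (215 + I)*(2*I) = 2*I*(215 + I))
j - d(L(-12)) = 50119 - 2*(-25 - 5*(-12))*(215 + (-25 - 5*(-12))) = 50119 - 2*(-25 + 60)*(215 + (-25 + 60)) = 50119 - 2*35*(215 + 35) = 50119 - 2*35*250 = 50119 - 1*17500 = 50119 - 17500 = 32619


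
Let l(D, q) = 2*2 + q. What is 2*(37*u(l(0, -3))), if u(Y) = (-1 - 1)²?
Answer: 296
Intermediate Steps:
l(D, q) = 4 + q
u(Y) = 4 (u(Y) = (-2)² = 4)
2*(37*u(l(0, -3))) = 2*(37*4) = 2*148 = 296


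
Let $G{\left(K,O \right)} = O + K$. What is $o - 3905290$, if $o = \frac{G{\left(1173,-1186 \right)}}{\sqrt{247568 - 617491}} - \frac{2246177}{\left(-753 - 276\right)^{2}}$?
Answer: $- \frac{4135083415067}{1058841} + \frac{13 i \sqrt{369923}}{369923} \approx -3.9053 \cdot 10^{6} + 0.021374 i$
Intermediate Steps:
$G{\left(K,O \right)} = K + O$
$o = - \frac{2246177}{1058841} + \frac{13 i \sqrt{369923}}{369923}$ ($o = \frac{1173 - 1186}{\sqrt{247568 - 617491}} - \frac{2246177}{\left(-753 - 276\right)^{2}} = - \frac{13}{\sqrt{-369923}} - \frac{2246177}{\left(-1029\right)^{2}} = - \frac{13}{i \sqrt{369923}} - \frac{2246177}{1058841} = - 13 \left(- \frac{i \sqrt{369923}}{369923}\right) - \frac{2246177}{1058841} = \frac{13 i \sqrt{369923}}{369923} - \frac{2246177}{1058841} = - \frac{2246177}{1058841} + \frac{13 i \sqrt{369923}}{369923} \approx -2.1214 + 0.021374 i$)
$o - 3905290 = \left(- \frac{2246177}{1058841} + \frac{13 i \sqrt{369923}}{369923}\right) - 3905290 = - \frac{4135083415067}{1058841} + \frac{13 i \sqrt{369923}}{369923}$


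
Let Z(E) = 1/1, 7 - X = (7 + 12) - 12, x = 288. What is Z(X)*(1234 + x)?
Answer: 1522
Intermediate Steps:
X = 0 (X = 7 - ((7 + 12) - 12) = 7 - (19 - 12) = 7 - 1*7 = 7 - 7 = 0)
Z(E) = 1
Z(X)*(1234 + x) = 1*(1234 + 288) = 1*1522 = 1522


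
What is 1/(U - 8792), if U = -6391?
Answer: -1/15183 ≈ -6.5863e-5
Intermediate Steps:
1/(U - 8792) = 1/(-6391 - 8792) = 1/(-15183) = -1/15183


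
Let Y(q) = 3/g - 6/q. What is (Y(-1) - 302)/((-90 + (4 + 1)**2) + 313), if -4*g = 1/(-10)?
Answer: -22/31 ≈ -0.70968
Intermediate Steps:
g = 1/40 (g = -1/4/(-10) = -1/4*(-1/10) = 1/40 ≈ 0.025000)
Y(q) = 120 - 6/q (Y(q) = 3/(1/40) - 6/q = 3*40 - 6/q = 120 - 6/q)
(Y(-1) - 302)/((-90 + (4 + 1)**2) + 313) = ((120 - 6/(-1)) - 302)/((-90 + (4 + 1)**2) + 313) = ((120 - 6*(-1)) - 302)/((-90 + 5**2) + 313) = ((120 + 6) - 302)/((-90 + 25) + 313) = (126 - 302)/(-65 + 313) = -176/248 = -176*1/248 = -22/31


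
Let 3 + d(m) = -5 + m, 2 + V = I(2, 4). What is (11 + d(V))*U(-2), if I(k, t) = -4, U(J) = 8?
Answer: -24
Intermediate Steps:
V = -6 (V = -2 - 4 = -6)
d(m) = -8 + m (d(m) = -3 + (-5 + m) = -8 + m)
(11 + d(V))*U(-2) = (11 + (-8 - 6))*8 = (11 - 14)*8 = -3*8 = -24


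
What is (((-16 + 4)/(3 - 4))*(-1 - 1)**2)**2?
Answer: 2304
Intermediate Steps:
(((-16 + 4)/(3 - 4))*(-1 - 1)**2)**2 = (-12/(-1)*(-2)**2)**2 = (-12*(-1)*4)**2 = (12*4)**2 = 48**2 = 2304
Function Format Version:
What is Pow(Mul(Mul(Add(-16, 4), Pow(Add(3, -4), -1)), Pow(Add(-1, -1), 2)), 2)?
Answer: 2304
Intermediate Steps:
Pow(Mul(Mul(Add(-16, 4), Pow(Add(3, -4), -1)), Pow(Add(-1, -1), 2)), 2) = Pow(Mul(Mul(-12, Pow(-1, -1)), Pow(-2, 2)), 2) = Pow(Mul(Mul(-12, -1), 4), 2) = Pow(Mul(12, 4), 2) = Pow(48, 2) = 2304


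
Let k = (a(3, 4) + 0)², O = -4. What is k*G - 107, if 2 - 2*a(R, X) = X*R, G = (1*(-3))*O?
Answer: 193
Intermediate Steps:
G = 12 (G = (1*(-3))*(-4) = -3*(-4) = 12)
a(R, X) = 1 - R*X/2 (a(R, X) = 1 - X*R/2 = 1 - R*X/2)
k = 25 (k = ((1 - ½*3*4) + 0)² = ((1 - 6) + 0)² = (-5 + 0)² = (-5)² = 25)
k*G - 107 = 25*12 - 107 = 300 - 107 = 193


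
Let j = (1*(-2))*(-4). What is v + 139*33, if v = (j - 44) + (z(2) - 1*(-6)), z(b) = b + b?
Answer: 4561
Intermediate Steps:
z(b) = 2*b
j = 8 (j = -2*(-4) = 8)
v = -26 (v = (8 - 44) + (2*2 - 1*(-6)) = -36 + (4 + 6) = -36 + 10 = -26)
v + 139*33 = -26 + 139*33 = -26 + 4587 = 4561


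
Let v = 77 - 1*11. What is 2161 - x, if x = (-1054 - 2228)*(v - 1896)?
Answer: -6003899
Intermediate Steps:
v = 66 (v = 77 - 11 = 66)
x = 6006060 (x = (-1054 - 2228)*(66 - 1896) = -3282*(-1830) = 6006060)
2161 - x = 2161 - 1*6006060 = 2161 - 6006060 = -6003899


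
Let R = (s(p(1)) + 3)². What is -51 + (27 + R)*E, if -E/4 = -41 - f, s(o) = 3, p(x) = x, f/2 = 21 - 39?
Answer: 1209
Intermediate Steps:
f = -36 (f = 2*(21 - 39) = 2*(-18) = -36)
R = 36 (R = (3 + 3)² = 6² = 36)
E = 20 (E = -4*(-41 - 1*(-36)) = -4*(-41 + 36) = -4*(-5) = 20)
-51 + (27 + R)*E = -51 + (27 + 36)*20 = -51 + 63*20 = -51 + 1260 = 1209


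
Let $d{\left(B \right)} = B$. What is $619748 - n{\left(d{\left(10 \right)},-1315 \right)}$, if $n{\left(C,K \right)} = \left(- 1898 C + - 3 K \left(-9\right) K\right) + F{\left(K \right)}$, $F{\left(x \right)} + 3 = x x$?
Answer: $-47779569$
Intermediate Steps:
$F{\left(x \right)} = -3 + x^{2}$ ($F{\left(x \right)} = -3 + x x = -3 + x^{2}$)
$n{\left(C,K \right)} = -3 - 1898 C + 28 K^{2}$ ($n{\left(C,K \right)} = \left(- 1898 C + - 3 K \left(-9\right) K\right) + \left(-3 + K^{2}\right) = \left(- 1898 C + 27 K K\right) + \left(-3 + K^{2}\right) = \left(- 1898 C + 27 K^{2}\right) + \left(-3 + K^{2}\right) = -3 - 1898 C + 28 K^{2}$)
$619748 - n{\left(d{\left(10 \right)},-1315 \right)} = 619748 - \left(-3 - 18980 + 28 \left(-1315\right)^{2}\right) = 619748 - \left(-3 - 18980 + 28 \cdot 1729225\right) = 619748 - \left(-3 - 18980 + 48418300\right) = 619748 - 48399317 = -47779569$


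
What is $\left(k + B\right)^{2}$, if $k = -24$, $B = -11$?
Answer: $1225$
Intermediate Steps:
$\left(k + B\right)^{2} = \left(-24 - 11\right)^{2} = \left(-35\right)^{2} = 1225$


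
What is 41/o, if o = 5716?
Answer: 41/5716 ≈ 0.0071728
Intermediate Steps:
41/o = 41/5716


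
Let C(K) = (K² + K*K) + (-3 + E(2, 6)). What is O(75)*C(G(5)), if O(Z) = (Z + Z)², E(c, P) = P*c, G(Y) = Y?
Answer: 1327500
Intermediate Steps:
O(Z) = 4*Z² (O(Z) = (2*Z)² = 4*Z²)
C(K) = 9 + 2*K² (C(K) = (K² + K*K) + (-3 + 6*2) = (K² + K²) + (-3 + 12) = 2*K² + 9 = 9 + 2*K²)
O(75)*C(G(5)) = (4*75²)*(9 + 2*5²) = (4*5625)*(9 + 2*25) = 22500*(9 + 50) = 22500*59 = 1327500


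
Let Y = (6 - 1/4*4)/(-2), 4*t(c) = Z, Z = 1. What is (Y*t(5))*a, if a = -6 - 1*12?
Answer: 45/4 ≈ 11.250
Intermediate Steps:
t(c) = 1/4 (t(c) = (1/4)*1 = 1/4)
a = -18 (a = -6 - 12 = -18)
Y = -5/2 (Y = (6 - 1*1/4*4)*(-1/2) = (6 - 1/4*4)*(-1/2) = (6 - 1)*(-1/2) = 5*(-1/2) = -5/2 ≈ -2.5000)
(Y*t(5))*a = -5/2*1/4*(-18) = -5/8*(-18) = 45/4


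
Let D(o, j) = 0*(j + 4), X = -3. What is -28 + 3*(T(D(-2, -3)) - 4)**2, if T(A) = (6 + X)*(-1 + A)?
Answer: 119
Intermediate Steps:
D(o, j) = 0 (D(o, j) = 0*(4 + j) = 0)
T(A) = -3 + 3*A (T(A) = (6 - 3)*(-1 + A) = 3*(-1 + A) = -3 + 3*A)
-28 + 3*(T(D(-2, -3)) - 4)**2 = -28 + 3*((-3 + 3*0) - 4)**2 = -28 + 3*((-3 + 0) - 4)**2 = -28 + 3*(-3 - 4)**2 = -28 + 3*(-7)**2 = -28 + 3*49 = -28 + 147 = 119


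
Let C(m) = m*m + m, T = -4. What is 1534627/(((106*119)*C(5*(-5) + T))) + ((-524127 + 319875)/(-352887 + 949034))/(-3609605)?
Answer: 3302297169698632381/22040523129547289080 ≈ 0.14983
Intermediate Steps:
C(m) = m + m² (C(m) = m² + m = m + m²)
1534627/(((106*119)*C(5*(-5) + T))) + ((-524127 + 319875)/(-352887 + 949034))/(-3609605) = 1534627/(((106*119)*((5*(-5) - 4)*(1 + (5*(-5) - 4))))) + ((-524127 + 319875)/(-352887 + 949034))/(-3609605) = 1534627/((12614*((-25 - 4)*(1 + (-25 - 4))))) - 204252/596147*(-1/3609605) = 1534627/((12614*(-29*(1 - 29)))) - 204252*1/596147*(-1/3609605) = 1534627/((12614*(-29*(-28)))) - 204252/596147*(-1/3609605) = 1534627/((12614*812)) + 204252/2151855191935 = 1534627/10242568 + 204252/2151855191935 = 3302297169698632381/22040523129547289080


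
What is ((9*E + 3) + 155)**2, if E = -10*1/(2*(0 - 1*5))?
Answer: 27889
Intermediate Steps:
E = 1 (E = -10*1/(2*(0 - 5)) = -10/(2*(-5)) = -10/(-10) = -10*(-1/10) = 1)
((9*E + 3) + 155)**2 = ((9*1 + 3) + 155)**2 = ((9 + 3) + 155)**2 = (12 + 155)**2 = 167**2 = 27889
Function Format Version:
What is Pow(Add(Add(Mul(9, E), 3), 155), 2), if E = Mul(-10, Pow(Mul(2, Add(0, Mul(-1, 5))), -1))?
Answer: 27889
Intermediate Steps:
E = 1 (E = Mul(-10, Pow(Mul(2, Add(0, -5)), -1)) = Mul(-10, Pow(Mul(2, -5), -1)) = Mul(-10, Pow(-10, -1)) = Mul(-10, Rational(-1, 10)) = 1)
Pow(Add(Add(Mul(9, E), 3), 155), 2) = Pow(Add(Add(Mul(9, 1), 3), 155), 2) = Pow(Add(Add(9, 3), 155), 2) = Pow(Add(12, 155), 2) = Pow(167, 2) = 27889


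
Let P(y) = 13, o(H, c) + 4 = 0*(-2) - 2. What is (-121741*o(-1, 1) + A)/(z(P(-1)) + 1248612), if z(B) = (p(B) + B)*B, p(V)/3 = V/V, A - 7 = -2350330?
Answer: -1619877/1248820 ≈ -1.2971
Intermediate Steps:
o(H, c) = -6 (o(H, c) = -4 + (0*(-2) - 2) = -4 + (0 - 2) = -4 - 2 = -6)
A = -2350323 (A = 7 - 2350330 = -2350323)
p(V) = 3 (p(V) = 3*(V/V) = 3*1 = 3)
z(B) = B*(3 + B) (z(B) = (3 + B)*B = B*(3 + B))
(-121741*o(-1, 1) + A)/(z(P(-1)) + 1248612) = (-121741*(-6) - 2350323)/(13*(3 + 13) + 1248612) = (730446 - 2350323)/(13*16 + 1248612) = -1619877/(208 + 1248612) = -1619877/1248820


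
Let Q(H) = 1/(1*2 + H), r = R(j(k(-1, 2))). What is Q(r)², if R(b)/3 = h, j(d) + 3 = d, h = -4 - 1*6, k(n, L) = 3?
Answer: 1/784 ≈ 0.0012755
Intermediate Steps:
h = -10 (h = -4 - 6 = -10)
j(d) = -3 + d
R(b) = -30 (R(b) = 3*(-10) = -30)
r = -30
Q(H) = 1/(2 + H)
Q(r)² = (1/(2 - 30))² = (1/(-28))² = (-1/28)² = 1/784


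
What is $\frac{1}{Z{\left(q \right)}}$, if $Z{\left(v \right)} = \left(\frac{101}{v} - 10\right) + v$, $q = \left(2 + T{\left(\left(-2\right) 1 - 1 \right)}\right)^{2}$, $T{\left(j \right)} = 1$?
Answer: $\frac{9}{92} \approx 0.097826$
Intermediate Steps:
$q = 9$ ($q = \left(2 + 1\right)^{2} = 3^{2} = 9$)
$Z{\left(v \right)} = -10 + v + \frac{101}{v}$ ($Z{\left(v \right)} = \left(\frac{101}{v} - 10\right) + v = \left(-10 + \frac{101}{v}\right) + v = -10 + v + \frac{101}{v}$)
$\frac{1}{Z{\left(q \right)}} = \frac{1}{-10 + 9 + \frac{101}{9}} = \frac{1}{\frac{92}{9}} = \frac{9}{92}$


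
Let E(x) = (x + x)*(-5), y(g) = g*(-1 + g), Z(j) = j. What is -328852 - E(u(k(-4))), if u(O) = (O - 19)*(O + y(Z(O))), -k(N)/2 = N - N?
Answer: -328852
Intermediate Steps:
k(N) = 0 (k(N) = -2*(N - N) = -2*0 = 0)
u(O) = (-19 + O)*(O + O*(-1 + O)) (u(O) = (O - 19)*(O + O*(-1 + O)) = (-19 + O)*(O + O*(-1 + O)))
E(x) = -10*x (E(x) = (2*x)*(-5) = -10*x)
-328852 - E(u(k(-4))) = -328852 - (-10)*0²*(-19 + 0) = -328852 - (-10)*0*(-19) = -328852 - (-10)*0 = -328852 - 1*0 = -328852 + 0 = -328852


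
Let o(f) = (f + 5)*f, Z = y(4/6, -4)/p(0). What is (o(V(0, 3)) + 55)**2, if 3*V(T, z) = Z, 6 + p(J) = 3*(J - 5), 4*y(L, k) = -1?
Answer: 12207903228361/4032758016 ≈ 3027.2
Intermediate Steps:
y(L, k) = -1/4 (y(L, k) = (1/4)*(-1) = -1/4)
p(J) = -21 + 3*J (p(J) = -6 + 3*(J - 5) = -6 + 3*(-5 + J) = -6 + (-15 + 3*J) = -21 + 3*J)
Z = 1/84 (Z = -1/(4*(-21 + 3*0)) = -1/(4*(-21 + 0)) = -1/4/(-21) = -1/4*(-1/21) = 1/84 ≈ 0.011905)
V(T, z) = 1/252 (V(T, z) = (1/3)*(1/84) = 1/252)
o(f) = f*(5 + f) (o(f) = (5 + f)*f = f*(5 + f))
(o(V(0, 3)) + 55)**2 = ((5 + 1/252)/252 + 55)**2 = ((1/252)*(1261/252) + 55)**2 = (1261/63504 + 55)**2 = (3493981/63504)**2 = 12207903228361/4032758016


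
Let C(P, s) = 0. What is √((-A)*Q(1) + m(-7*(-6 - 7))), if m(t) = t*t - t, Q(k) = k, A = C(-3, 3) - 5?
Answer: √8195 ≈ 90.526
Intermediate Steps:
A = -5 (A = 0 - 5 = -5)
m(t) = t² - t
√((-A)*Q(1) + m(-7*(-6 - 7))) = √(-1*(-5)*1 + (-7*(-6 - 7))*(-1 - 7*(-6 - 7))) = √(5*1 + (-7*(-13))*(-1 - 7*(-13))) = √(5 + 91*(-1 + 91)) = √(5 + 91*90) = √(5 + 8190) = √8195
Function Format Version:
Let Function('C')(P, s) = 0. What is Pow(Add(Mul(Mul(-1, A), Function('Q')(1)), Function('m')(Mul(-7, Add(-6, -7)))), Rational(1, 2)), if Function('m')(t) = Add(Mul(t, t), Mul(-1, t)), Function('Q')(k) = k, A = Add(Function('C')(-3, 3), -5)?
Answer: Pow(8195, Rational(1, 2)) ≈ 90.526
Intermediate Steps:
A = -5 (A = Add(0, -5) = -5)
Function('m')(t) = Add(Pow(t, 2), Mul(-1, t))
Pow(Add(Mul(Mul(-1, A), Function('Q')(1)), Function('m')(Mul(-7, Add(-6, -7)))), Rational(1, 2)) = Pow(Add(Mul(Mul(-1, -5), 1), Mul(Mul(-7, Add(-6, -7)), Add(-1, Mul(-7, Add(-6, -7))))), Rational(1, 2)) = Pow(Add(Mul(5, 1), Mul(Mul(-7, -13), Add(-1, Mul(-7, -13)))), Rational(1, 2)) = Pow(Add(5, Mul(91, Add(-1, 91))), Rational(1, 2)) = Pow(Add(5, Mul(91, 90)), Rational(1, 2)) = Pow(Add(5, 8190), Rational(1, 2)) = Pow(8195, Rational(1, 2))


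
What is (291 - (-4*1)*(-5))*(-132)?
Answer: -35772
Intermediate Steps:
(291 - (-4*1)*(-5))*(-132) = (291 - (-4)*(-5))*(-132) = (291 - 1*20)*(-132) = (291 - 20)*(-132) = 271*(-132) = -35772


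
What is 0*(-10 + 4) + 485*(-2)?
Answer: -970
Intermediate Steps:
0*(-10 + 4) + 485*(-2) = 0*(-6) - 970 = 0 - 970 = -970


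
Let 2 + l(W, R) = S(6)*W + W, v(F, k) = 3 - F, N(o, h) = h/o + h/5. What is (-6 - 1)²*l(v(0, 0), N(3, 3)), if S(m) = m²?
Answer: 5341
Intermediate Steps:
N(o, h) = h/5 + h/o (N(o, h) = h/o + h*(⅕) = h/o + h/5 = h/5 + h/o)
l(W, R) = -2 + 37*W (l(W, R) = -2 + (6²*W + W) = -2 + (36*W + W) = -2 + 37*W)
(-6 - 1)²*l(v(0, 0), N(3, 3)) = (-6 - 1)²*(-2 + 37*(3 - 1*0)) = (-7)²*(-2 + 37*(3 + 0)) = 49*(-2 + 37*3) = 49*(-2 + 111) = 49*109 = 5341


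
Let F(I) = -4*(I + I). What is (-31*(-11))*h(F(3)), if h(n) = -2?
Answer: -682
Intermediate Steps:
F(I) = -8*I
(-31*(-11))*h(F(3)) = -31*(-11)*(-2) = 341*(-2) = -682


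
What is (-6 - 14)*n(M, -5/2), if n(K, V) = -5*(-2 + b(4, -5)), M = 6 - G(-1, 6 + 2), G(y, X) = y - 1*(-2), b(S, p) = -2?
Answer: -400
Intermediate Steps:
G(y, X) = 2 + y (G(y, X) = y + 2 = 2 + y)
M = 5 (M = 6 - (2 - 1) = 6 - 1*1 = 6 - 1 = 5)
n(K, V) = 20 (n(K, V) = -5*(-2 - 2) = -5*(-4) = 20)
(-6 - 14)*n(M, -5/2) = (-6 - 14)*20 = -20*20 = -400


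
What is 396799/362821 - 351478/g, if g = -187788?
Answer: 101018845025/34066714974 ≈ 2.9653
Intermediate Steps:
396799/362821 - 351478/g = 396799/362821 - 351478/(-187788) = 396799*(1/362821) - 351478*(-1/187788) = 396799/362821 + 175739/93894 = 101018845025/34066714974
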